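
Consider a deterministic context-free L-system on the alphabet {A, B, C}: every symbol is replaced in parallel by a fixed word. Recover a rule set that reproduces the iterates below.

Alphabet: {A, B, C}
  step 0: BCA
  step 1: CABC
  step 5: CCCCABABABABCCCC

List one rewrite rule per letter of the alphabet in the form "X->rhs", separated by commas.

A->C, B->C, C->AB

  step 0 ⇒ step 1: BCA ⇒ C·AB·C
    A ↦ C
    B ↦ C
    C ↦ AB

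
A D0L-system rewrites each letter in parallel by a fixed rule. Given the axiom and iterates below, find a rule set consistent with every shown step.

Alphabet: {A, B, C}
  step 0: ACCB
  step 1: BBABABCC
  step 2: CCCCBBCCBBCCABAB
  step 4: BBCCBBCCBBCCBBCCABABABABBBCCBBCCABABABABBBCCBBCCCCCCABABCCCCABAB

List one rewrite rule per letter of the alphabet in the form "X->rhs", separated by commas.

A->BB, B->CC, C->AB

  step 1 ⇒ step 2: BBABABCC ⇒ CC·CC·BB·CC·BB·CC·AB·AB
    A ↦ BB
    B ↦ CC
    C ↦ AB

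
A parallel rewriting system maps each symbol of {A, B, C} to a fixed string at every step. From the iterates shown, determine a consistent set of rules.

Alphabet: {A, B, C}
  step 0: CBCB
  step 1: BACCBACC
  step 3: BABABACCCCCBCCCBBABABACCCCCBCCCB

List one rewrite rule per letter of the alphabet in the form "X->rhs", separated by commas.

  step 0 ⇒ step 1: CBCB ⇒ BA·CC·BA·CC
    B ↦ CC
    C ↦ BA
    A ↦ CB  (constrained at step 1)

A->CB, B->CC, C->BA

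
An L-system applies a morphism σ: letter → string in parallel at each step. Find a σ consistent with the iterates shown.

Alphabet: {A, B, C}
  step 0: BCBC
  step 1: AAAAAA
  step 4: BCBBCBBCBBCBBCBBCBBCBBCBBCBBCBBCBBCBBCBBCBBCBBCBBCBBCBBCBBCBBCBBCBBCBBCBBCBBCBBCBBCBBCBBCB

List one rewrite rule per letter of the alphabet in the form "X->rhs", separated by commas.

  step 0 ⇒ step 1: BCBC ⇒ AA·A·AA·A
    B ↦ AA
    C ↦ A
    A ↦ BCB  (constrained at step 1)

A->BCB, B->AA, C->A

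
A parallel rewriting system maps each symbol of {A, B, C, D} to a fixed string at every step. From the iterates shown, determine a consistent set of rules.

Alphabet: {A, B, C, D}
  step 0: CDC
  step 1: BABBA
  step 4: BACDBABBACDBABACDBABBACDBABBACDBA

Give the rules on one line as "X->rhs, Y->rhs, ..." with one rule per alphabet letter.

A->CD, B->BA, C->BA, D->B

  step 0 ⇒ step 1: CDC ⇒ BA·B·BA
    C ↦ BA
    D ↦ B
    A ↦ CD  (constrained at step 1)
    B ↦ BA  (constrained at step 1)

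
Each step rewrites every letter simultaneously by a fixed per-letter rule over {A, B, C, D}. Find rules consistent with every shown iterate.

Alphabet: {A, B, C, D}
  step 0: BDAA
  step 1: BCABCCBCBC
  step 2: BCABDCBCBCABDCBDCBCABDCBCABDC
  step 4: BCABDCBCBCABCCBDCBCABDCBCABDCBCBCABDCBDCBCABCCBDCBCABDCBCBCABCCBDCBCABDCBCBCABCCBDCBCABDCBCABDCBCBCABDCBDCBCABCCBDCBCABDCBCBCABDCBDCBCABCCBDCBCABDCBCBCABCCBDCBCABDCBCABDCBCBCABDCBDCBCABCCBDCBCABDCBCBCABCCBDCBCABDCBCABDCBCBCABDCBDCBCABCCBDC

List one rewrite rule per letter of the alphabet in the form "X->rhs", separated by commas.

A->BC, B->BCA, C->BDC, D->BCC

  step 1 ⇒ step 2: BCABCCBCBC ⇒ BCA·BDC·BC·BCA·BDC·BDC·BCA·BDC·BCA·BDC
    A ↦ BC
    B ↦ BCA
    C ↦ BDC
  step 0 ⇒ step 1: BDAA ⇒ BCA·BCC·BC·BC
    D ↦ BCC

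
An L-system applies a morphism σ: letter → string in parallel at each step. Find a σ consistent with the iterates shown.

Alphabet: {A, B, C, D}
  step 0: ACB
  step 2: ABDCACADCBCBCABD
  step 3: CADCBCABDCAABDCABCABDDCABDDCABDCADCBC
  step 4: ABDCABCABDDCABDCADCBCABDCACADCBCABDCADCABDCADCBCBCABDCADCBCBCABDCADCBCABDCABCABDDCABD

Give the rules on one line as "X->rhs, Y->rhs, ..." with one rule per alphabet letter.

A->CA, B->DC, C->ABD, D->BC

  step 3 ⇒ step 4: CADCBCABDCAABDCABCABDDCABDDCABDCADCBC ⇒ ABD·CA·BC·ABD·DC·ABD·CA·DC·BC·ABD·CA·CA·DC·BC·ABD·CA·DC·ABD·CA·DC·BC·BC·ABD·CA·DC·BC·BC·ABD·CA·DC·BC·ABD·CA·BC·ABD·DC·ABD
    A ↦ CA
    B ↦ DC
    C ↦ ABD
    D ↦ BC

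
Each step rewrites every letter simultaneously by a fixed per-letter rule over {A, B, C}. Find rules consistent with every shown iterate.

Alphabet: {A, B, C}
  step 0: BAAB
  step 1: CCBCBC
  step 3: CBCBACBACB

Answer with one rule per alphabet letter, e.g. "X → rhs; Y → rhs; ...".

  step 0 ⇒ step 1: BAAB ⇒ C·CB·CB·C
    A ↦ CB
    B ↦ C
    C ↦ A  (constrained at step 1)

A->CB, B->C, C->A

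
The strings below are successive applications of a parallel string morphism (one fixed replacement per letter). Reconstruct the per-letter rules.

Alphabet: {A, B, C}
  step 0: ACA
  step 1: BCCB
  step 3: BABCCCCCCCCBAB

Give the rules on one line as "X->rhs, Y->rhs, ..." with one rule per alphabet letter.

A->B, B->AB, C->CC

  step 0 ⇒ step 1: ACA ⇒ B·CC·B
    A ↦ B
    C ↦ CC
    B ↦ AB  (constrained at step 1)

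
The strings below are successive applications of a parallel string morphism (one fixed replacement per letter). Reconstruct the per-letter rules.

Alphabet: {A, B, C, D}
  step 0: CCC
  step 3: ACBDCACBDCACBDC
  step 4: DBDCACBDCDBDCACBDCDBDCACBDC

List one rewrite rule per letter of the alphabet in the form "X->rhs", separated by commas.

A->DB, B->AC, C->DC, D->B

  step 3 ⇒ step 4: ACBDCACBDCACBDC ⇒ DB·DC·AC·B·DC·DB·DC·AC·B·DC·DB·DC·AC·B·DC
    A ↦ DB
    B ↦ AC
    C ↦ DC
    D ↦ B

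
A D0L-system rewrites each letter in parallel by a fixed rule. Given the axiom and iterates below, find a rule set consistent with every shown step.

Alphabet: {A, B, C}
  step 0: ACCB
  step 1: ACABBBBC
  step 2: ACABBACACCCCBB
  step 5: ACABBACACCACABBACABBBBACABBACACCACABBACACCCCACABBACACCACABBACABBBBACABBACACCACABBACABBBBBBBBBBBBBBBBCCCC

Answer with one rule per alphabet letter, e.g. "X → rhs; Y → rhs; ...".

A->ACA, B->C, C->BB

  step 1 ⇒ step 2: ACABBBBC ⇒ ACA·BB·ACA·C·C·C·C·BB
    A ↦ ACA
    B ↦ C
    C ↦ BB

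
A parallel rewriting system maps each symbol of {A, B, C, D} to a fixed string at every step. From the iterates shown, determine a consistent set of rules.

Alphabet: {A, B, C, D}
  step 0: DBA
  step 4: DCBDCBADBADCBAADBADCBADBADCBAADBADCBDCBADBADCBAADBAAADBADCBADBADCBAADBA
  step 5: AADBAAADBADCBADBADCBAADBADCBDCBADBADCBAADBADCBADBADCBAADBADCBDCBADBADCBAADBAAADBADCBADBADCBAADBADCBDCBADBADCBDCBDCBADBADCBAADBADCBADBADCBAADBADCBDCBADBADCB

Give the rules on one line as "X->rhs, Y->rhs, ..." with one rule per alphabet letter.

  step 4 ⇒ step 5: DCBDCBADBADCBAADBADCBADBADCBAADBADCBDCBADBADCBAADBAAADBADCBADBADCBAADBA ⇒ A·A·DBA·A·A·DBA·DCB·A·DBA·DCB·A·A·DBA·DCB·DCB·A·DBA·DCB·A·A·DBA·DCB·A·DBA·DCB·A·A·DBA·DCB·DCB·A·DBA·DCB·A·A·DBA·A·A·DBA·DCB·A·DBA·DCB·A·A·DBA·DCB·DCB·A·DBA·DCB·DCB·DCB·A·DBA·DCB·A·A·DBA·DCB·A·DBA·DCB·A·A·DBA·DCB·DCB·A·DBA·DCB
    A ↦ DCB
    B ↦ DBA
    C ↦ A
    D ↦ A

A->DCB, B->DBA, C->A, D->A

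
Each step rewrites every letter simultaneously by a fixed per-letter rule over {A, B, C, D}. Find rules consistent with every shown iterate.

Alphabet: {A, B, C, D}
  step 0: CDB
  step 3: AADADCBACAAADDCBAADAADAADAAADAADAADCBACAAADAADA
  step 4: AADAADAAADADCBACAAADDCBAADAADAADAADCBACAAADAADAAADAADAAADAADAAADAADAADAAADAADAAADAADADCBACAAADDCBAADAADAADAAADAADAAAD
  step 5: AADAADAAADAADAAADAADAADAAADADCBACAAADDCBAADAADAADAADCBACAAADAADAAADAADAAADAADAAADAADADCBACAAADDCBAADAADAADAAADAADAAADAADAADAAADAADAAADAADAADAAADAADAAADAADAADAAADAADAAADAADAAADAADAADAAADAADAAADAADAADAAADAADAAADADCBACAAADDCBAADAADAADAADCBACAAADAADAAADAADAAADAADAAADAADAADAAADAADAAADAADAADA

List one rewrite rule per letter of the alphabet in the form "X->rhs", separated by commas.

  step 4 ⇒ step 5: AADAADAAADADCBACAAADDCBAADAADAADAADCBACAAADAADAAADAADAAADAADAAADAADAADAAADAADAAADAADADCBACAAADDCBAADAADAADAAADAADAAAD ⇒ AAD·AAD·A·AAD·AAD·A·AAD·AAD·AAD·A·AAD·A·DCB·ACA·AAD·DCB·AAD·AAD·AAD·A·A·DCB·ACA·AAD·AAD·A·AAD·AAD·A·AAD·AAD·A·AAD·AAD·A·DCB·ACA·AAD·DCB·AAD·AAD·AAD·A·AAD·AAD·A·AAD·AAD·AAD·A·AAD·AAD·A·AAD·AAD·AAD·A·AAD·AAD·A·AAD·AAD·AAD·A·AAD·AAD·A·AAD·AAD·A·AAD·AAD·AAD·A·AAD·AAD·A·AAD·AAD·AAD·A·AAD·AAD·A·AAD·A·DCB·ACA·AAD·DCB·AAD·AAD·AAD·A·A·DCB·ACA·AAD·AAD·A·AAD·AAD·A·AAD·AAD·A·AAD·AAD·AAD·A·AAD·AAD·A·AAD·AAD·AAD·A
    A ↦ AAD
    B ↦ ACA
    C ↦ DCB
    D ↦ A

A->AAD, B->ACA, C->DCB, D->A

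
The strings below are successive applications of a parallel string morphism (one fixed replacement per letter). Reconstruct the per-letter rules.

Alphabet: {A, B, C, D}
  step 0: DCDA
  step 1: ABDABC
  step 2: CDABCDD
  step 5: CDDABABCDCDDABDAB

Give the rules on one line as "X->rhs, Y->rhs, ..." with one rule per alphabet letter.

  step 1 ⇒ step 2: ABDABC ⇒ C·D·AB·C·D·D
    A ↦ C
    B ↦ D
    C ↦ D
    D ↦ AB

A->C, B->D, C->D, D->AB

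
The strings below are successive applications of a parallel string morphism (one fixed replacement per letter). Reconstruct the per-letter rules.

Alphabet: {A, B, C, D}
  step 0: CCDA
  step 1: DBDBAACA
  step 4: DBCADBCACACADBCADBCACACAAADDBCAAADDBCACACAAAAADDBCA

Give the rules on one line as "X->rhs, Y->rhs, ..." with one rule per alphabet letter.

A->CA, B->D, C->DB, D->AA

  step 0 ⇒ step 1: CCDA ⇒ DB·DB·AA·CA
    A ↦ CA
    C ↦ DB
    D ↦ AA
    B ↦ D  (constrained at step 1)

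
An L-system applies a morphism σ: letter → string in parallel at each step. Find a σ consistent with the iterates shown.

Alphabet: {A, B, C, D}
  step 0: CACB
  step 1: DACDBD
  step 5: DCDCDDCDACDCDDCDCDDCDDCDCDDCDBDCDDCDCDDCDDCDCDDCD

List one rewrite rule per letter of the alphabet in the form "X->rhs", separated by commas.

A->AC, B->BD, C->D, D->CD

  step 0 ⇒ step 1: CACB ⇒ D·AC·D·BD
    A ↦ AC
    B ↦ BD
    C ↦ D
    D ↦ CD  (constrained at step 1)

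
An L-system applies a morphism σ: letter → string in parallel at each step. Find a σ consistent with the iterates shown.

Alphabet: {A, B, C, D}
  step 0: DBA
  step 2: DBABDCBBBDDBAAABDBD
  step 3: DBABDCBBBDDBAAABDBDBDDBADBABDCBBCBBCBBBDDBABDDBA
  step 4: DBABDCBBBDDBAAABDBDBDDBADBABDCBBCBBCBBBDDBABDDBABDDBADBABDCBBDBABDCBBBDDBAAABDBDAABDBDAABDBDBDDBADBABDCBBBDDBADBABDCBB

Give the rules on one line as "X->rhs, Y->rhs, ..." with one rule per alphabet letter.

A->CBB, B->BD, C->AA, D->DBA

  step 3 ⇒ step 4: DBABDCBBBDDBAAABDBDBDDBADBABDCBBCBBCBBBDDBABDDBA ⇒ DBA·BD·CBB·BD·DBA·AA·BD·BD·BD·DBA·DBA·BD·CBB·CBB·CBB·BD·DBA·BD·DBA·BD·DBA·DBA·BD·CBB·DBA·BD·CBB·BD·DBA·AA·BD·BD·AA·BD·BD·AA·BD·BD·BD·DBA·DBA·BD·CBB·BD·DBA·DBA·BD·CBB
    A ↦ CBB
    B ↦ BD
    C ↦ AA
    D ↦ DBA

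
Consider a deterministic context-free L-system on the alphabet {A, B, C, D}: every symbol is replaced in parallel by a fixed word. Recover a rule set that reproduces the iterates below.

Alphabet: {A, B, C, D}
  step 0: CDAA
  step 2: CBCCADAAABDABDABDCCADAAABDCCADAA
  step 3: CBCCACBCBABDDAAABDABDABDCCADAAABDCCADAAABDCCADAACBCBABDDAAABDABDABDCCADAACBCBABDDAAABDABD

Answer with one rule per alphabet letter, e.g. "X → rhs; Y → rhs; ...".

  step 2 ⇒ step 3: CBCCADAAABDABDABDCCADAAABDCCADAA ⇒ CB·CCA·CB·CB·ABD·DAA·ABD·ABD·ABD·CCA·DAA·ABD·CCA·DAA·ABD·CCA·DAA·CB·CB·ABD·DAA·ABD·ABD·ABD·CCA·DAA·CB·CB·ABD·DAA·ABD·ABD
    A ↦ ABD
    B ↦ CCA
    C ↦ CB
    D ↦ DAA

A->ABD, B->CCA, C->CB, D->DAA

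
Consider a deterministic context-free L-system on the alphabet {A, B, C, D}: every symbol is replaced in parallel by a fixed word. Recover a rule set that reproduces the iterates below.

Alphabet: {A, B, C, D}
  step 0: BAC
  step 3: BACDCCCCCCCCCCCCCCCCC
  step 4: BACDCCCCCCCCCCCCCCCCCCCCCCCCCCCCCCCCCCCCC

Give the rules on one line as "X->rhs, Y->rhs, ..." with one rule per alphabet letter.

  step 3 ⇒ step 4: BACDCCCCCCCCCCCCCCCCC ⇒ BA·CD·CC·C·CC·CC·CC·CC·CC·CC·CC·CC·CC·CC·CC·CC·CC·CC·CC·CC·CC
    A ↦ CD
    B ↦ BA
    C ↦ CC
    D ↦ C

A->CD, B->BA, C->CC, D->C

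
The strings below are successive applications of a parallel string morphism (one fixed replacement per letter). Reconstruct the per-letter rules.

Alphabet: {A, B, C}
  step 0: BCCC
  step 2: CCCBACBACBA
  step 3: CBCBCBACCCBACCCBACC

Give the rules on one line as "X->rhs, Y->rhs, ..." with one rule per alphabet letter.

A->CC, B->A, C->CB

  step 2 ⇒ step 3: CCCBACBACBA ⇒ CB·CB·CB·A·CC·CB·A·CC·CB·A·CC
    A ↦ CC
    B ↦ A
    C ↦ CB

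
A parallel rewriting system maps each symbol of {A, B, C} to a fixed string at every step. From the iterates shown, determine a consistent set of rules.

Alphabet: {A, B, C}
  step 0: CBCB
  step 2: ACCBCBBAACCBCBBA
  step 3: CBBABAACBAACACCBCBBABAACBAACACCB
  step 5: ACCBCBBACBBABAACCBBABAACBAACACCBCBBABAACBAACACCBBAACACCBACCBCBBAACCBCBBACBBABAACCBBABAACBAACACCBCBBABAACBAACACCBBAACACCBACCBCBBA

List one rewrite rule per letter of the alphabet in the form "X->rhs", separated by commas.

  step 2 ⇒ step 3: ACCBCBBAACCBCBBA ⇒ CB·BA·BA·AC·BA·AC·AC·CB·CB·BA·BA·AC·BA·AC·AC·CB
    A ↦ CB
    B ↦ AC
    C ↦ BA

A->CB, B->AC, C->BA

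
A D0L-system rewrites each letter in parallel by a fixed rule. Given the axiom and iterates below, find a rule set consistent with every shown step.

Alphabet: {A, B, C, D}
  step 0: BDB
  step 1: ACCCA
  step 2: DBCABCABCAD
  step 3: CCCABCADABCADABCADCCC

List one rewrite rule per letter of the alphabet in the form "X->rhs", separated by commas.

A->D, B->A, C->BCA, D->CCC

  step 2 ⇒ step 3: DBCABCABCAD ⇒ CCC·A·BCA·D·A·BCA·D·A·BCA·D·CCC
    A ↦ D
    B ↦ A
    C ↦ BCA
    D ↦ CCC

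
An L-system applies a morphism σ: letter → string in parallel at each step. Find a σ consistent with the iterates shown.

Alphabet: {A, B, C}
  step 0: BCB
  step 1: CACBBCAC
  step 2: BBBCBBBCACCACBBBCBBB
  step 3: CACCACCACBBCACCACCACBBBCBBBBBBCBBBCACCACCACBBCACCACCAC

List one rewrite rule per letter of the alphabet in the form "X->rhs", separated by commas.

  step 2 ⇒ step 3: BBBCBBBCACCACBBBCBBB ⇒ CAC·CAC·CAC·BB·CAC·CAC·CAC·BB·BCB·BB·BB·BCB·BB·CAC·CAC·CAC·BB·CAC·CAC·CAC
    A ↦ BCB
    B ↦ CAC
    C ↦ BB

A->BCB, B->CAC, C->BB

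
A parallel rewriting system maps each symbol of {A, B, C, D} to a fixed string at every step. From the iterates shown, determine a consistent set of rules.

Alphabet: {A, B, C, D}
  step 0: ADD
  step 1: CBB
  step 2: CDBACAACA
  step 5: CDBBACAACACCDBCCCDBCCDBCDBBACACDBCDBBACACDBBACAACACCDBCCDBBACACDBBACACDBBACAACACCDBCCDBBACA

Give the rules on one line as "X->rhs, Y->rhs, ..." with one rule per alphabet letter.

A->C, B->ACA, C->CDB, D->B

  step 1 ⇒ step 2: CBB ⇒ CDB·ACA·ACA
    B ↦ ACA
    C ↦ CDB
  step 0 ⇒ step 1: ADD ⇒ C·B·B
    A ↦ C
  step 0 ⇒ step 1: ADD ⇒ C·B·B
    D ↦ B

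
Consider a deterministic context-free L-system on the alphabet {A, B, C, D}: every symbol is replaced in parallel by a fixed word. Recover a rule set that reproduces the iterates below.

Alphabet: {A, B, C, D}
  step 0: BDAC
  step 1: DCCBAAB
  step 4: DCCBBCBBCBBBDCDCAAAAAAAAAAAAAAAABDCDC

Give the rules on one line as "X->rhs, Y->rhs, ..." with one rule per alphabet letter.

A->AA, B->DC, C->B, D->CB

  step 0 ⇒ step 1: BDAC ⇒ DC·CB·AA·B
    A ↦ AA
    B ↦ DC
    C ↦ B
    D ↦ CB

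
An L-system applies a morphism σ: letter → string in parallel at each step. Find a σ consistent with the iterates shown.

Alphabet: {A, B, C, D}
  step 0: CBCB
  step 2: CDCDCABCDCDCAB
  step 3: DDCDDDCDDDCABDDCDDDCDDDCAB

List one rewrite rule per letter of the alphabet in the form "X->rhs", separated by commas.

  step 2 ⇒ step 3: CDCDCABCDCDCAB ⇒ DD·CD·DD·CD·DD·C·AB·DD·CD·DD·CD·DD·C·AB
    A ↦ C
    B ↦ AB
    C ↦ DD
    D ↦ CD

A->C, B->AB, C->DD, D->CD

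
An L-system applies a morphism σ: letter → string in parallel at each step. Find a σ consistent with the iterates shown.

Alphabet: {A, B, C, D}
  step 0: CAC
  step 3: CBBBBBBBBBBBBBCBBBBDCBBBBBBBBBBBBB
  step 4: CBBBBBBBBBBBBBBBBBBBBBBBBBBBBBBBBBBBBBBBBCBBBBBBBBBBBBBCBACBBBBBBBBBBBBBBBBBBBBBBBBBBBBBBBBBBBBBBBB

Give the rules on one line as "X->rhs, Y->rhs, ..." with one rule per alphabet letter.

A->D, B->BBB, C->CB, D->CBA

  step 3 ⇒ step 4: CBBBBBBBBBBBBBCBBBBDCBBBBBBBBBBBBB ⇒ CB·BBB·BBB·BBB·BBB·BBB·BBB·BBB·BBB·BBB·BBB·BBB·BBB·BBB·CB·BBB·BBB·BBB·BBB·CBA·CB·BBB·BBB·BBB·BBB·BBB·BBB·BBB·BBB·BBB·BBB·BBB·BBB·BBB
    B ↦ BBB
    C ↦ CB
    D ↦ CBA
    A ↦ D  (constrained at step 0)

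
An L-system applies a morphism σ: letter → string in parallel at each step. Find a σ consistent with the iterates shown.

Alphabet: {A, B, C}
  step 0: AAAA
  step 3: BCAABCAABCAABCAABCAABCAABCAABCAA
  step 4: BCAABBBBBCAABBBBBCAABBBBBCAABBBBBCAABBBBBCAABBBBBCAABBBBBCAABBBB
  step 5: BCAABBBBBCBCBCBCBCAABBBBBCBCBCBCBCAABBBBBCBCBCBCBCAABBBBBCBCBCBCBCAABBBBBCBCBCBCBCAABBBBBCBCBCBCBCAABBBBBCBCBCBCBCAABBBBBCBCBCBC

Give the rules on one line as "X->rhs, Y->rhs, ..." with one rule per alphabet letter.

  step 4 ⇒ step 5: BCAABBBBBCAABBBBBCAABBBBBCAABBBBBCAABBBBBCAABBBBBCAABBBBBCAABBBB ⇒ BC·AA·BB·BB·BC·BC·BC·BC·BC·AA·BB·BB·BC·BC·BC·BC·BC·AA·BB·BB·BC·BC·BC·BC·BC·AA·BB·BB·BC·BC·BC·BC·BC·AA·BB·BB·BC·BC·BC·BC·BC·AA·BB·BB·BC·BC·BC·BC·BC·AA·BB·BB·BC·BC·BC·BC·BC·AA·BB·BB·BC·BC·BC·BC
    A ↦ BB
    B ↦ BC
    C ↦ AA

A->BB, B->BC, C->AA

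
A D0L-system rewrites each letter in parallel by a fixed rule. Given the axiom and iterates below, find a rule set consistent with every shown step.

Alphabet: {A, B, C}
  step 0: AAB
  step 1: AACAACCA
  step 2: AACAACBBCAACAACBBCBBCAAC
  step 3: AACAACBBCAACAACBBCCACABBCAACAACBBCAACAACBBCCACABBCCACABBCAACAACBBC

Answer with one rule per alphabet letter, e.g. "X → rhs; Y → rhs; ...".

  step 2 ⇒ step 3: AACAACBBCAACAACBBCBBCAAC ⇒ AAC·AAC·BBC·AAC·AAC·BBC·CA·CA·BBC·AAC·AAC·BBC·AAC·AAC·BBC·CA·CA·BBC·CA·CA·BBC·AAC·AAC·BBC
    A ↦ AAC
    B ↦ CA
    C ↦ BBC

A->AAC, B->CA, C->BBC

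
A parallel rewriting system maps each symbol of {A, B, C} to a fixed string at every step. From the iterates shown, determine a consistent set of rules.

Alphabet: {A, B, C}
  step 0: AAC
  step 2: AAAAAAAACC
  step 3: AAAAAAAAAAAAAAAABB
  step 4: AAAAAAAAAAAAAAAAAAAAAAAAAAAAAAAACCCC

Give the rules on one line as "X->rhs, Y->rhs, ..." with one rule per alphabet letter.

  step 3 ⇒ step 4: AAAAAAAAAAAAAAAABB ⇒ AA·AA·AA·AA·AA·AA·AA·AA·AA·AA·AA·AA·AA·AA·AA·AA·CC·CC
    A ↦ AA
    B ↦ CC
  step 2 ⇒ step 3: AAAAAAAACC ⇒ AA·AA·AA·AA·AA·AA·AA·AA·B·B
    C ↦ B

A->AA, B->CC, C->B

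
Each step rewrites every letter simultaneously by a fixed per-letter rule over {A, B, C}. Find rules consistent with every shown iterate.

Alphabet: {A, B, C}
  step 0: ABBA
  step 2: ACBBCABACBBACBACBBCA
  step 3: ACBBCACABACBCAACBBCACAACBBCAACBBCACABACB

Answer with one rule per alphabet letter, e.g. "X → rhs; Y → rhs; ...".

  step 2 ⇒ step 3: ACBBCABACBBACBACBBCA ⇒ ACB·B·CA·CA·B·ACB·CA·ACB·B·CA·CA·ACB·B·CA·ACB·B·CA·CA·B·ACB
    A ↦ ACB
    B ↦ CA
    C ↦ B

A->ACB, B->CA, C->B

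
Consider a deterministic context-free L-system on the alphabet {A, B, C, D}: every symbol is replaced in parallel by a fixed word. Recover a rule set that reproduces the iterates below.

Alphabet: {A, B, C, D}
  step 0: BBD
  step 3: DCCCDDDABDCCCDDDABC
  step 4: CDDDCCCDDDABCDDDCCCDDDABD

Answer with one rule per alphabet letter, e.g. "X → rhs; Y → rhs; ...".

  step 3 ⇒ step 4: DCCCDDDABDCCCDDDABC ⇒ C·D·D·D·C·C·C·DD·DAB·C·D·D·D·C·C·C·DD·DAB·D
    A ↦ DD
    B ↦ DAB
    C ↦ D
    D ↦ C

A->DD, B->DAB, C->D, D->C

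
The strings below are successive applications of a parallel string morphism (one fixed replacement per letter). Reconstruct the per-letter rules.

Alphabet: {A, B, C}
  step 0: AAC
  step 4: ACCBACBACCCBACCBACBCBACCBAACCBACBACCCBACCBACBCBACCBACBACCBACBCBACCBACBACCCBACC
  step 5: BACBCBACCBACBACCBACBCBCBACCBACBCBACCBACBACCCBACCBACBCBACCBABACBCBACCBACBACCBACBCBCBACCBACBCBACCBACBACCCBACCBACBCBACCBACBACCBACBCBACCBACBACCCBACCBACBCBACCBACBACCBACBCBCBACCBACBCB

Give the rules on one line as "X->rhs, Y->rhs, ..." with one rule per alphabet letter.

  step 4 ⇒ step 5: ACCBACBACCCBACCBACBCBACCBAACCBACBACCCBACCBACBCBACCBACBACCBACBCBACCBACBACCCBACC ⇒ BA·CB·CB·ACC·BA·CB·ACC·BA·CB·CB·CB·ACC·BA·CB·CB·ACC·BA·CB·ACC·CB·ACC·BA·CB·CB·ACC·BA·BA·CB·CB·ACC·BA·CB·ACC·BA·CB·CB·CB·ACC·BA·CB·CB·ACC·BA·CB·ACC·CB·ACC·BA·CB·CB·ACC·BA·CB·ACC·BA·CB·CB·ACC·BA·CB·ACC·CB·ACC·BA·CB·CB·ACC·BA·CB·ACC·BA·CB·CB·CB·ACC·BA·CB·CB
    A ↦ BA
    B ↦ ACC
    C ↦ CB

A->BA, B->ACC, C->CB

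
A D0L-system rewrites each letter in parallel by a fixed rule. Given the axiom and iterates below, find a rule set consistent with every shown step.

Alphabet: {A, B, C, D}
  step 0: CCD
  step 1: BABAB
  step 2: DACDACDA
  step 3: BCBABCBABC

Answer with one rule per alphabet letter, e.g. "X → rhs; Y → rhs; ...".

  step 2 ⇒ step 3: DACDACDA ⇒ B·C·BA·B·C·BA·B·C
    A ↦ C
    C ↦ BA
    D ↦ B
  step 1 ⇒ step 2: BABAB ⇒ DA·C·DA·C·DA
    B ↦ DA

A->C, B->DA, C->BA, D->B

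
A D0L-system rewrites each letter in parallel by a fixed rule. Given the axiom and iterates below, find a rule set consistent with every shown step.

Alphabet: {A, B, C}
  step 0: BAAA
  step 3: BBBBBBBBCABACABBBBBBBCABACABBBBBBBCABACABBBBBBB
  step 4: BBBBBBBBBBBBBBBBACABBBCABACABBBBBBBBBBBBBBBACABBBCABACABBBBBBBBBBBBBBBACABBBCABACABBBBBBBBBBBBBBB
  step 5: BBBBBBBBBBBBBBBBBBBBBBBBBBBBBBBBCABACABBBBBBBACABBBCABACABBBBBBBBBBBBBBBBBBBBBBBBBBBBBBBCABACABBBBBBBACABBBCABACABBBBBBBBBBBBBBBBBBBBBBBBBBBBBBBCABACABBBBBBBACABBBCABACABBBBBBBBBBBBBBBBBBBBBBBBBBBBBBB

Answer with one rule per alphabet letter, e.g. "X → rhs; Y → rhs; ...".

A->CAB, B->BB, C->A

  step 4 ⇒ step 5: BBBBBBBBBBBBBBBBACABBBCABACABBBBBBBBBBBBBBBACABBBCABACABBBBBBBBBBBBBBBACABBBCABACABBBBBBBBBBBBBBB ⇒ BB·BB·BB·BB·BB·BB·BB·BB·BB·BB·BB·BB·BB·BB·BB·BB·CAB·A·CAB·BB·BB·BB·A·CAB·BB·CAB·A·CAB·BB·BB·BB·BB·BB·BB·BB·BB·BB·BB·BB·BB·BB·BB·BB·CAB·A·CAB·BB·BB·BB·A·CAB·BB·CAB·A·CAB·BB·BB·BB·BB·BB·BB·BB·BB·BB·BB·BB·BB·BB·BB·BB·CAB·A·CAB·BB·BB·BB·A·CAB·BB·CAB·A·CAB·BB·BB·BB·BB·BB·BB·BB·BB·BB·BB·BB·BB·BB·BB·BB
    A ↦ CAB
    B ↦ BB
    C ↦ A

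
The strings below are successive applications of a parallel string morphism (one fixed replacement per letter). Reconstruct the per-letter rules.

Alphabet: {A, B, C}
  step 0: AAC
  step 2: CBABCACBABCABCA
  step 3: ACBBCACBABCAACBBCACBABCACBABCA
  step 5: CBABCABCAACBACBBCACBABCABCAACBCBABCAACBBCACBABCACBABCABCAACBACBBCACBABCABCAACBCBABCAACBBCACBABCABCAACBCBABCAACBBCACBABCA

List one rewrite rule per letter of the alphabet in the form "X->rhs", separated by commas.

A->BCA, B->CB, C->A

  step 2 ⇒ step 3: CBABCACBABCABCA ⇒ A·CB·BCA·CB·A·BCA·A·CB·BCA·CB·A·BCA·CB·A·BCA
    A ↦ BCA
    B ↦ CB
    C ↦ A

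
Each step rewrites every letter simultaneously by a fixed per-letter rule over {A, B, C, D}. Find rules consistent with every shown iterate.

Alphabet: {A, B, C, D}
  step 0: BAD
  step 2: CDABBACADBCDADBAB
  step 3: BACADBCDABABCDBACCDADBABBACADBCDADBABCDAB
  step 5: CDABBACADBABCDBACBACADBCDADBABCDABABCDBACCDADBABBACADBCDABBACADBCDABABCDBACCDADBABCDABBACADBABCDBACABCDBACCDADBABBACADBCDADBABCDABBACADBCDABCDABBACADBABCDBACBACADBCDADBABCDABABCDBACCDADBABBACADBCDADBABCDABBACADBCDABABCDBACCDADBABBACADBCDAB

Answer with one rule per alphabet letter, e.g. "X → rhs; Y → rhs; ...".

  step 2 ⇒ step 3: CDABBACADBCDADBAB ⇒ BAC·ADB·CD·AB·AB·CD·BAC·CD·ADB·AB·BAC·ADB·CD·ADB·AB·CD·AB
    A ↦ CD
    B ↦ AB
    C ↦ BAC
    D ↦ ADB

A->CD, B->AB, C->BAC, D->ADB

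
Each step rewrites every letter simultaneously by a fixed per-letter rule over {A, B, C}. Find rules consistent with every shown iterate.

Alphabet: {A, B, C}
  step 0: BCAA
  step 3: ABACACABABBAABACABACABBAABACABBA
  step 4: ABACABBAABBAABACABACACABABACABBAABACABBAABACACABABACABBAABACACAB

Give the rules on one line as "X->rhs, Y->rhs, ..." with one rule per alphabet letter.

A->AB, B->AC, C->BA

  step 3 ⇒ step 4: ABACACABABBAABACABACABBAABACABBA ⇒ AB·AC·AB·BA·AB·BA·AB·AC·AB·AC·AC·AB·AB·AC·AB·BA·AB·AC·AB·BA·AB·AC·AC·AB·AB·AC·AB·BA·AB·AC·AC·AB
    A ↦ AB
    B ↦ AC
    C ↦ BA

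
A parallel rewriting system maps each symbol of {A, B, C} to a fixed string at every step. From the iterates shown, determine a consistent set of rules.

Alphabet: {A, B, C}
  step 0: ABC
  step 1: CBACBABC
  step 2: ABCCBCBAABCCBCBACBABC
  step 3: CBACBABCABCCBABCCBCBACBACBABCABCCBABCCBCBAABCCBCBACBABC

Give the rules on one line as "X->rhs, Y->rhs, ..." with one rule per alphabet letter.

A->CBA, B->CB, C->ABC

  step 2 ⇒ step 3: ABCCBCBAABCCBCBACBABC ⇒ CBA·CB·ABC·ABC·CB·ABC·CB·CBA·CBA·CB·ABC·ABC·CB·ABC·CB·CBA·ABC·CB·CBA·CB·ABC
    A ↦ CBA
    B ↦ CB
    C ↦ ABC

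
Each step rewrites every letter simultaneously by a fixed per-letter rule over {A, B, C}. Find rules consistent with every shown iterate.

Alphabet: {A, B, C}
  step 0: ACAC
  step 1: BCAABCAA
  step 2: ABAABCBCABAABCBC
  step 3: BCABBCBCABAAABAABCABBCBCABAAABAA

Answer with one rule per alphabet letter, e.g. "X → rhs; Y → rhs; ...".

A->BC, B->AB, C->AA

  step 2 ⇒ step 3: ABAABCBCABAABCBC ⇒ BC·AB·BC·BC·AB·AA·AB·AA·BC·AB·BC·BC·AB·AA·AB·AA
    A ↦ BC
    B ↦ AB
    C ↦ AA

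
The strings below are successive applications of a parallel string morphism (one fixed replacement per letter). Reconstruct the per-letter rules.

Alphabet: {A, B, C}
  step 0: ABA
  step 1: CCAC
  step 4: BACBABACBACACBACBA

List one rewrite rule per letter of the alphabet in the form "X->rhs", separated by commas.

A->C, B->CA, C->BA

  step 0 ⇒ step 1: ABA ⇒ C·CA·C
    A ↦ C
    B ↦ CA
    C ↦ BA  (constrained at step 1)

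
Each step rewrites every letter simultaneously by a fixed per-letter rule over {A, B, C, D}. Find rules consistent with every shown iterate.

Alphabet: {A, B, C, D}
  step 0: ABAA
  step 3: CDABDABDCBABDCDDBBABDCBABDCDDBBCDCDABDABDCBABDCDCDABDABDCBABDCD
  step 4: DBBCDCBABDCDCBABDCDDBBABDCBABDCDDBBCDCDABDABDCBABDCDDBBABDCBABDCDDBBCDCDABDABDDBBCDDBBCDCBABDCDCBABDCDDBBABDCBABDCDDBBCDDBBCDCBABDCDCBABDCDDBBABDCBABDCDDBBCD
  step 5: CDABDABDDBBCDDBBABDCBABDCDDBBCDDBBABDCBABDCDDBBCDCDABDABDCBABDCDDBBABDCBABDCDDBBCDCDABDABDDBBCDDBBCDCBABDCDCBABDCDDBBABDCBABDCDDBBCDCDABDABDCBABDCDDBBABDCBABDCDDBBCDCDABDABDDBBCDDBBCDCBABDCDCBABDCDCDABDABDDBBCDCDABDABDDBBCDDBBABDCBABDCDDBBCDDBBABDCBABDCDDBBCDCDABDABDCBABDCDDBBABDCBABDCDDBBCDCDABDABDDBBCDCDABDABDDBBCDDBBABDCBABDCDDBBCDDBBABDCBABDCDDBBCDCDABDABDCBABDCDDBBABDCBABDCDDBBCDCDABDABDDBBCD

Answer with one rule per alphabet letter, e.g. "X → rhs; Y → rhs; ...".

A->CB, B->ABD, C->DBB, D->CD

  step 4 ⇒ step 5: DBBCDCBABDCDCBABDCDDBBABDCBABDCDDBBCDCDABDABDCBABDCDDBBABDCBABDCDDBBCDCDABDABDDBBCDDBBCDCBABDCDCBABDCDDBBABDCBABDCDDBBCDDBBCDCBABDCDCBABDCDDBBABDCBABDCDDBBCD ⇒ CD·ABD·ABD·DBB·CD·DBB·ABD·CB·ABD·CD·DBB·CD·DBB·ABD·CB·ABD·CD·DBB·CD·CD·ABD·ABD·CB·ABD·CD·DBB·ABD·CB·ABD·CD·DBB·CD·CD·ABD·ABD·DBB·CD·DBB·CD·CB·ABD·CD·CB·ABD·CD·DBB·ABD·CB·ABD·CD·DBB·CD·CD·ABD·ABD·CB·ABD·CD·DBB·ABD·CB·ABD·CD·DBB·CD·CD·ABD·ABD·DBB·CD·DBB·CD·CB·ABD·CD·CB·ABD·CD·CD·ABD·ABD·DBB·CD·CD·ABD·ABD·DBB·CD·DBB·ABD·CB·ABD·CD·DBB·CD·DBB·ABD·CB·ABD·CD·DBB·CD·CD·ABD·ABD·CB·ABD·CD·DBB·ABD·CB·ABD·CD·DBB·CD·CD·ABD·ABD·DBB·CD·CD·ABD·ABD·DBB·CD·DBB·ABD·CB·ABD·CD·DBB·CD·DBB·ABD·CB·ABD·CD·DBB·CD·CD·ABD·ABD·CB·ABD·CD·DBB·ABD·CB·ABD·CD·DBB·CD·CD·ABD·ABD·DBB·CD
    A ↦ CB
    B ↦ ABD
    C ↦ DBB
    D ↦ CD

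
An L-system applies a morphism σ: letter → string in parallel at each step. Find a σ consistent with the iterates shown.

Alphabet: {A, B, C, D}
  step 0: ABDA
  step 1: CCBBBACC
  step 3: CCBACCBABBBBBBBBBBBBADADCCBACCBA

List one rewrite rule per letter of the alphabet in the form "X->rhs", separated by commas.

A->CC, B->BB, C->AD, D->BA

  step 0 ⇒ step 1: ABDA ⇒ CC·BB·BA·CC
    A ↦ CC
    B ↦ BB
    D ↦ BA
    C ↦ AD  (constrained at step 1)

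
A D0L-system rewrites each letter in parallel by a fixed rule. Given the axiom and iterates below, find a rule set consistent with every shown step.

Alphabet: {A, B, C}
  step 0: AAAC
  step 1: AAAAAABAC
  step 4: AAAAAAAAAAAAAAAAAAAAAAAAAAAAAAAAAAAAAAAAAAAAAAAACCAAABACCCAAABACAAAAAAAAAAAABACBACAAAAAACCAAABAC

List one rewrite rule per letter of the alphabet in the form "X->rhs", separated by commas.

  step 0 ⇒ step 1: AAAC ⇒ AA·AA·AA·BAC
    A ↦ AA
    C ↦ BAC
    B ↦ CCA  (constrained at step 1)

A->AA, B->CCA, C->BAC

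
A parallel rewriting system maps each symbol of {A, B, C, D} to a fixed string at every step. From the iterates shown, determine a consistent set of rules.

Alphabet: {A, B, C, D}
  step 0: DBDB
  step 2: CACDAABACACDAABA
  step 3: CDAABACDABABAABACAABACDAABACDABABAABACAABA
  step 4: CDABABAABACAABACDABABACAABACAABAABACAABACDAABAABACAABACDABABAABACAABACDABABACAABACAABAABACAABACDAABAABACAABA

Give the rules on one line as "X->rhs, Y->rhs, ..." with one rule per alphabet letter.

A->ABA, B->CA, C->CDA, D->B

  step 3 ⇒ step 4: CDAABACDABABAABACAABACDAABACDABABAABACAABA ⇒ CDA·B·ABA·ABA·CA·ABA·CDA·B·ABA·CA·ABA·CA·ABA·ABA·CA·ABA·CDA·ABA·ABA·CA·ABA·CDA·B·ABA·ABA·CA·ABA·CDA·B·ABA·CA·ABA·CA·ABA·ABA·CA·ABA·CDA·ABA·ABA·CA·ABA
    A ↦ ABA
    B ↦ CA
    C ↦ CDA
    D ↦ B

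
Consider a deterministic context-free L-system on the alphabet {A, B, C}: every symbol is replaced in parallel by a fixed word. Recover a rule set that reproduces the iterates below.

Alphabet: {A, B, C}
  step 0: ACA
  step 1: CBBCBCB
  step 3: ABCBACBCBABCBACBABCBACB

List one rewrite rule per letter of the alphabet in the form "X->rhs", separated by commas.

A->CB, B->A, C->BCB

  step 0 ⇒ step 1: ACA ⇒ CB·BCB·CB
    A ↦ CB
    C ↦ BCB
    B ↦ A  (constrained at step 1)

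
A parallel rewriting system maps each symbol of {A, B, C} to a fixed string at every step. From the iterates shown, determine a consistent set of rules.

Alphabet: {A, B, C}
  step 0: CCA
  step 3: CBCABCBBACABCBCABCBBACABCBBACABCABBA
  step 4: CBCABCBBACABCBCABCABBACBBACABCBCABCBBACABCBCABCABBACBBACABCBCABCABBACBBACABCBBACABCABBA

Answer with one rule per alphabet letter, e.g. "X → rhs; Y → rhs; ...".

  step 3 ⇒ step 4: CBCABCBBACABCBCABCBBACABCBBACABCABBA ⇒ CB·CAB·CB·BA·CAB·CB·CAB·CAB·BA·CB·BA·CAB·CB·CAB·CB·BA·CAB·CB·CAB·CAB·BA·CB·BA·CAB·CB·CAB·CAB·BA·CB·BA·CAB·CB·BA·CAB·CAB·BA
    A ↦ BA
    B ↦ CAB
    C ↦ CB

A->BA, B->CAB, C->CB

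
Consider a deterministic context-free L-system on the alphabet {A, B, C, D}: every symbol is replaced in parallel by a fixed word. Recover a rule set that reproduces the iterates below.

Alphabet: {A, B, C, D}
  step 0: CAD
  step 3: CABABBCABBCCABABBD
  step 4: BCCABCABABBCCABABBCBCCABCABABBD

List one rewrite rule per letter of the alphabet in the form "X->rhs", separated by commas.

A->C, B->AB, C->BC, D->BD

  step 3 ⇒ step 4: CABABBCABBCCABABBD ⇒ BC·C·AB·C·AB·AB·BC·C·AB·AB·BC·BC·C·AB·C·AB·AB·BD
    A ↦ C
    B ↦ AB
    C ↦ BC
    D ↦ BD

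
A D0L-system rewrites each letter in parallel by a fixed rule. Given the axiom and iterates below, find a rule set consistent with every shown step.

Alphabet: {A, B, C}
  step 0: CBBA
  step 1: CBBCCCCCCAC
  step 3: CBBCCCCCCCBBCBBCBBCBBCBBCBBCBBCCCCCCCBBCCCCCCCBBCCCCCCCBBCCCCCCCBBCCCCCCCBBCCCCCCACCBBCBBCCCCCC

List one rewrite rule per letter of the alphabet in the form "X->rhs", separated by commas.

A->AC, B->CCC, C->CBB

  step 0 ⇒ step 1: CBBA ⇒ CBB·CCC·CCC·AC
    A ↦ AC
    B ↦ CCC
    C ↦ CBB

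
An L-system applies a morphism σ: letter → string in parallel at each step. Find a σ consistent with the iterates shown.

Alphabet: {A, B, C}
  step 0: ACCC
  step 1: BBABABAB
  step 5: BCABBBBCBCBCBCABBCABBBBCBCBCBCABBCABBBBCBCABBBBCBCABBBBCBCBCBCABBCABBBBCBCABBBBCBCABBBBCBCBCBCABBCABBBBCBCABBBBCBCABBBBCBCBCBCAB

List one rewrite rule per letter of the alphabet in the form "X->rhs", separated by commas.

  step 0 ⇒ step 1: ACCC ⇒ BB·AB·AB·AB
    A ↦ BB
    C ↦ AB
    B ↦ BC  (constrained at step 1)

A->BB, B->BC, C->AB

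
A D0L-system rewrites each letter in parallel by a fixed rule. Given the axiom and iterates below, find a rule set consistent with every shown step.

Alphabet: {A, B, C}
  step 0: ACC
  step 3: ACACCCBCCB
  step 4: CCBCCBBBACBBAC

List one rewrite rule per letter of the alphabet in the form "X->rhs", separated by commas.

  step 3 ⇒ step 4: ACACCCBCCB ⇒ CC·B·CC·B·B·B·AC·B·B·AC
    A ↦ CC
    B ↦ AC
    C ↦ B

A->CC, B->AC, C->B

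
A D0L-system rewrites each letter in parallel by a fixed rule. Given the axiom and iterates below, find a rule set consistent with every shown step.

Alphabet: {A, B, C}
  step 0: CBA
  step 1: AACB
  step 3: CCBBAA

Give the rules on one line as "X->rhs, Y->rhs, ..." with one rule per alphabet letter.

A->B, B->C, C->AA

  step 0 ⇒ step 1: CBA ⇒ AA·C·B
    A ↦ B
    B ↦ C
    C ↦ AA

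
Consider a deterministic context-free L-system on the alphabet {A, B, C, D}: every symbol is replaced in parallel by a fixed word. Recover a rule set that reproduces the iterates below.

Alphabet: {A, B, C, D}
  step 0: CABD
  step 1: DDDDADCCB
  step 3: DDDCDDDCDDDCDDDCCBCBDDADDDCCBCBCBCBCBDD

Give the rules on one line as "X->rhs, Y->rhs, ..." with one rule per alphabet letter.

  step 0 ⇒ step 1: CABD ⇒ DD·DDA·DC·CB
    A ↦ DDA
    B ↦ DC
    C ↦ DD
    D ↦ CB

A->DDA, B->DC, C->DD, D->CB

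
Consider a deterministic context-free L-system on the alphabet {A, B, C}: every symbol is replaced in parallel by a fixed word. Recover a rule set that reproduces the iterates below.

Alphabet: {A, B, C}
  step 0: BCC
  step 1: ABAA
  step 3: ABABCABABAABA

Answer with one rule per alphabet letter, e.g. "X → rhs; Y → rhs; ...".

A->BC, B->AB, C->A

  step 0 ⇒ step 1: BCC ⇒ AB·A·A
    B ↦ AB
    C ↦ A
    A ↦ BC  (constrained at step 1)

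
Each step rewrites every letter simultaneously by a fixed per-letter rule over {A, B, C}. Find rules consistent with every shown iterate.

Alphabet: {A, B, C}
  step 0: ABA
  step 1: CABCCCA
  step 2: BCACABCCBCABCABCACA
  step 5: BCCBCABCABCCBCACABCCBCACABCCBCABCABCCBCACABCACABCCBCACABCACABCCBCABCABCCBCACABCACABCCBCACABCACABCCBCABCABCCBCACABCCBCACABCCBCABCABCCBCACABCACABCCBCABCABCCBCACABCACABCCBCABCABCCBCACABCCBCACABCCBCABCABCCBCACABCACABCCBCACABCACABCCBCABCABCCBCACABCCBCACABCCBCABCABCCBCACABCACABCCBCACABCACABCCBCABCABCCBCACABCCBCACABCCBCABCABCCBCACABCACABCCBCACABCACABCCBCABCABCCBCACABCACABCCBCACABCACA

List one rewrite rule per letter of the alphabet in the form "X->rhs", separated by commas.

A->CA, B->BCC, C->BCA

  step 1 ⇒ step 2: CABCCCA ⇒ BCA·CA·BCC·BCA·BCA·BCA·CA
    A ↦ CA
    B ↦ BCC
    C ↦ BCA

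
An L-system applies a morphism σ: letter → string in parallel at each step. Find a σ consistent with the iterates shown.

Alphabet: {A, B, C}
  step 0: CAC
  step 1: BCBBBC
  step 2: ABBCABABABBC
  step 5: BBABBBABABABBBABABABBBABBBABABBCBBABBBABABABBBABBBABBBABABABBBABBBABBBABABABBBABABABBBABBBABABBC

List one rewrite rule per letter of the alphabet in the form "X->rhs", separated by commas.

A->BB, B->AB, C->BC

  step 1 ⇒ step 2: BCBBBC ⇒ AB·BC·AB·AB·AB·BC
    B ↦ AB
    C ↦ BC
  step 0 ⇒ step 1: CAC ⇒ BC·BB·BC
    A ↦ BB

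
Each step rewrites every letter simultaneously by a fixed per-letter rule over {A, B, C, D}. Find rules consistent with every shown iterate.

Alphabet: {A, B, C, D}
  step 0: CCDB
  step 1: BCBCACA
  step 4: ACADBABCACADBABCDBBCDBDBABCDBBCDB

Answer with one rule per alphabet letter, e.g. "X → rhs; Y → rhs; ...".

  step 0 ⇒ step 1: CCDB ⇒ BC·BC·AC·A
    B ↦ A
    C ↦ BC
    D ↦ AC
    A ↦ DB  (constrained at step 1)

A->DB, B->A, C->BC, D->AC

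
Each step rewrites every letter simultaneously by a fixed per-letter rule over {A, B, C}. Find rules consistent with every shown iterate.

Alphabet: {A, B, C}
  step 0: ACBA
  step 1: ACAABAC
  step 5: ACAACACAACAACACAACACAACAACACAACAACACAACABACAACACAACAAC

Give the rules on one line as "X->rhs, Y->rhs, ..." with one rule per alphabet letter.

A->AC, B->AB, C->A

  step 0 ⇒ step 1: ACBA ⇒ AC·A·AB·AC
    A ↦ AC
    B ↦ AB
    C ↦ A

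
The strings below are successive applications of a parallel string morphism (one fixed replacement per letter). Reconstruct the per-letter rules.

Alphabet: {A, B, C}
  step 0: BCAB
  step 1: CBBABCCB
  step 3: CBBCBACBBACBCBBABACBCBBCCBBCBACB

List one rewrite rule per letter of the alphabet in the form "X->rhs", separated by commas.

  step 0 ⇒ step 1: BCAB ⇒ CB·BA·BC·CB
    A ↦ BC
    B ↦ CB
    C ↦ BA

A->BC, B->CB, C->BA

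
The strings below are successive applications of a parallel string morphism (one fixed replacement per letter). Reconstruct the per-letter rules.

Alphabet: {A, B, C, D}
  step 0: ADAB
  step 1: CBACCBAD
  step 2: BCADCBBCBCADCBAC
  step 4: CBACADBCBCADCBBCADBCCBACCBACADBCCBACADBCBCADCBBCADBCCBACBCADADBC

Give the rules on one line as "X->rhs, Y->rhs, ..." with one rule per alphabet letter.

A->CB, B->AD, C->BC, D->AC

  step 1 ⇒ step 2: CBACCBAD ⇒ BC·AD·CB·BC·BC·AD·CB·AC
    A ↦ CB
    B ↦ AD
    C ↦ BC
    D ↦ AC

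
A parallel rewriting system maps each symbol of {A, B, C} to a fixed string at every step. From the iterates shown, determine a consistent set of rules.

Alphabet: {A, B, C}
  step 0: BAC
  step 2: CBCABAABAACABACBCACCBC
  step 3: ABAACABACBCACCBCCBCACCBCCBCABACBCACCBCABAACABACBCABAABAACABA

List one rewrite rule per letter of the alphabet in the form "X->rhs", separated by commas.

A->CBC, B->AC, C->ABA

  step 2 ⇒ step 3: CBCABAABAACABACBCACCBC ⇒ ABA·AC·ABA·CBC·AC·CBC·CBC·AC·CBC·CBC·ABA·CBC·AC·CBC·ABA·AC·ABA·CBC·ABA·ABA·AC·ABA
    A ↦ CBC
    B ↦ AC
    C ↦ ABA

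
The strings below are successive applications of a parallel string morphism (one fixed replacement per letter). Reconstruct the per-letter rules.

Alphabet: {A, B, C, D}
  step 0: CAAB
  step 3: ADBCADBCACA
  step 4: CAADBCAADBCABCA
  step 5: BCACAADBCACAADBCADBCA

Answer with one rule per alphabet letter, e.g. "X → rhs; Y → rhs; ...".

  step 4 ⇒ step 5: CAADBCAADBCABCA ⇒ B·CA·CA·A·D·B·CA·CA·A·D·B·CA·D·B·CA
    A ↦ CA
    B ↦ D
    C ↦ B
    D ↦ A

A->CA, B->D, C->B, D->A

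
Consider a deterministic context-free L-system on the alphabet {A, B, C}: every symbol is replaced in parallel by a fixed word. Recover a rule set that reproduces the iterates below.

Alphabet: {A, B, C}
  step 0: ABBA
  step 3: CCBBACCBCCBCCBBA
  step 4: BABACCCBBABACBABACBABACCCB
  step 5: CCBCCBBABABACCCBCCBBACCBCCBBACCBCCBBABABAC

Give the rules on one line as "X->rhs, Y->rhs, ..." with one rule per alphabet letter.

  step 4 ⇒ step 5: BABACCCBBABACBABACBABACCCB ⇒ C·CB·C·CB·BA·BA·BA·C·C·CB·C·CB·BA·C·CB·C·CB·BA·C·CB·C·CB·BA·BA·BA·C
    A ↦ CB
    B ↦ C
    C ↦ BA

A->CB, B->C, C->BA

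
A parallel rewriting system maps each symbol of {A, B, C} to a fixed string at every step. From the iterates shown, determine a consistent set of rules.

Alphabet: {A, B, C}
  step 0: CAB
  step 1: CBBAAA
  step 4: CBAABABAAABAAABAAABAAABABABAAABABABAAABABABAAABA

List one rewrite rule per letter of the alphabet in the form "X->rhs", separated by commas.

A->BA, B->AA, C->CB

  step 0 ⇒ step 1: CAB ⇒ CB·BA·AA
    A ↦ BA
    B ↦ AA
    C ↦ CB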